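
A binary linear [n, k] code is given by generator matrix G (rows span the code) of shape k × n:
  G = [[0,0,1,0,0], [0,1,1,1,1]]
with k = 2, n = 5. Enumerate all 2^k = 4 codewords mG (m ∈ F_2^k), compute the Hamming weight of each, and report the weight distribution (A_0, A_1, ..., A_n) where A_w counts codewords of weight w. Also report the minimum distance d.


Weight distribution: A_0 = 1, A_1 = 1, A_3 = 1, A_4 = 1. Minimum distance d = 1.

Enumerate all 2^2 = 4 messages m ∈ F_2^2.
For each, compute codeword c = mG in F_2^5, then tally its weight.
  m = 00 → c = 00000, weight = 0.
  m = 10 → c = 00100, weight = 1.
  m = 01 → c = 01111, weight = 4.
  m = 11 → c = 01011, weight = 3.
Tally weights:
  weight 0: 1 codewords.
  weight 1: 1 codewords.
  weight 3: 1 codewords.
  weight 4: 1 codewords.
Minimum distance d = smallest w > 0 with A_w > 0 = 1.
Sanity: Σ A_w = 4 = 2^2 = 4 ✓.


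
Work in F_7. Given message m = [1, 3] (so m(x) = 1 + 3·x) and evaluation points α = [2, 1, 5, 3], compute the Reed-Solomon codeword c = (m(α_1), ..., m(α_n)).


c = [0, 4, 2, 3]

Message polynomial: m(x) = 1 + 3·x (mod 7).
For each evaluation point α_i, compute m(α_i) mod 7:
  α_1 = 2: Horner steps 3 → 0, so m(2) = 0.
  α_2 = 1: Horner steps 3 → 4, so m(1) = 4.
  α_3 = 5: Horner steps 3 → 2, so m(5) = 2.
  α_4 = 3: Horner steps 3 → 3, so m(3) = 3.
Codeword c = [0, 4, 2, 3] ∈ F_7^4.


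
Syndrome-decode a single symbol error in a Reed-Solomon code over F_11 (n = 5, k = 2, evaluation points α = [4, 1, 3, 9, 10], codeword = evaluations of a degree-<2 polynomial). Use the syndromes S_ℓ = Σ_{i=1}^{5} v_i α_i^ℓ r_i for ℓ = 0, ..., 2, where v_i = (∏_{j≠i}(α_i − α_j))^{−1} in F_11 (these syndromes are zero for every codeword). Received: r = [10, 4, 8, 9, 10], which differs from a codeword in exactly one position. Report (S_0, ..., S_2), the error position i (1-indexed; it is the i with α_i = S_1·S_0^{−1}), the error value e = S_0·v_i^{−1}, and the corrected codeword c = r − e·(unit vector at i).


S = (8, 3, 8), error at position 5, error magnitude e = 10, c = [10, 4, 8, 9, 0].

Step 1: column multipliers v_i = (∏_{j≠i}(α_i − α_j))^{−1} mod 11.
  i = 1 (α = 4): (4−1)(4−3)(4−9)(4−10) = 3·1·(−5)·(−6) = 90 ≡ 2, so v_1 = 2^{−1} = 6 (mod 11).
  i = 2 (α = 1): (1−4)(1−3)(1−9)(1−10) = (−3)·(−2)·(−8)·(−9) = 432 ≡ 3, so v_2 = 3^{−1} = 4 (mod 11).
  i = 3 (α = 3): (3−4)(3−1)(3−9)(3−10) = (−1)·2·(−6)·(−7) = −84 ≡ 4, so v_3 = 4^{−1} = 3 (mod 11).
  i = 4 (α = 9): (9−4)(9−1)(9−3)(9−10) = 5·8·6·(−1) = −240 ≡ 2, so v_4 = 2^{−1} = 6 (mod 11).
  i = 5 (α = 10): (10−4)(10−1)(10−3)(10−9) = 6·9·7·1 = 378 ≡ 4, so v_5 = 4^{−1} = 3 (mod 11).
  v = [6, 4, 3, 6, 3].
Step 2: syndromes of r = [10, 4, 8, 9, 10] (all sums mod 11).
  S_0 = Σ v_i r_i = 6·10 + 4·4 + 3·8 + 6·9 + 3·10 = 184 ≡ 8.
  S_1 = Σ v_i α_i r_i = 6·4·10 + 4·1·4 + 3·3·8 + 6·9·9 + 3·10·10 = 1114 ≡ 3.
  α_i^2 mod 11 = [5, 1, 9, 4, 1].
  S_2 = Σ v_i α_i^2 r_i = 6·5·10 + 4·1·4 + 3·9·8 + 6·4·9 + 3·1·10 = 778 ≡ 8.
  S = (8, 3, 8) ≠ 0, so r is not a codeword (an error is present).
Step 3: locate the error. For a single error e at position i, S_ℓ = v_i·e·α_i^ℓ, so α_err = S_1/S_0.
  S_0^{−1} = 8^{−1} = 7 (mod 11), so α_err = 3·7 = 21 ≡ 10 = α_5. Error position i = 5.
  Consistency check: S_2/S_1 = 8·4 = 32 ≡ 10 = α_err ✓ (single-error assumption holds).
Step 4: error magnitude e = S_0/v_5 = S_0·∏_{j≠5}(α_5 − α_j) = 8·4 = 32 ≡ 10 (mod 11).
Step 5: correct position 5: c_5 = r_5 − e = 10 − 10 ≡ 0 (mod 11). Hence c = [10, 4, 8, 9, 0].
  Check: interpolating c through the α_i gives m(x) = 2 + 2·x (degree < 2) with m(α_i) = c_i for every i, so c is indeed a codeword.


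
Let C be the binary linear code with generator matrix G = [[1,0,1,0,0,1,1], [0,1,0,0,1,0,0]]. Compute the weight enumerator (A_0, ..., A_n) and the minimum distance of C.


Weight distribution: A_0 = 1, A_2 = 1, A_4 = 1, A_6 = 1. Minimum distance d = 2.

Enumerate all 2^2 = 4 messages m ∈ F_2^2.
For each, compute codeword c = mG in F_2^7, then tally its weight.
  m = 00 → c = 0000000, weight = 0.
  m = 10 → c = 1010011, weight = 4.
  m = 01 → c = 0100100, weight = 2.
  m = 11 → c = 1110111, weight = 6.
Tally weights:
  weight 0: 1 codewords.
  weight 2: 1 codewords.
  weight 4: 1 codewords.
  weight 6: 1 codewords.
Minimum distance d = smallest w > 0 with A_w > 0 = 2.
Sanity: Σ A_w = 4 = 2^2 = 4 ✓.


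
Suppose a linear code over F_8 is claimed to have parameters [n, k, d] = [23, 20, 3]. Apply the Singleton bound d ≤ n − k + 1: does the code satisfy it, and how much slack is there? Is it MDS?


Singleton RHS = n − k + 1 = 4, slack = 1, bound satisfied, not MDS.

Singleton bound: d ≤ n − k + 1.
Here n = 23, k = 20, so n − k + 1 = 4.
Given d = 3, check d ≤ 4: YES.
Slack = (n − k + 1) − d = 1.
The code is NOT MDS (slack = 1 > 0).
Description: the claimed parameters are [23, 20, 3]_8; such a code would be non-MDS.


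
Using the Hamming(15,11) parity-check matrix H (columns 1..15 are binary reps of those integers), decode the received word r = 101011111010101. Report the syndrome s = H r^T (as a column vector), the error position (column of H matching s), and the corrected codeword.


s = (1, 1, 1, 0)^T, error position = 14, corrected codeword c = 101011111010111

Compute s = H r^T mod 2 one row at a time:
  s_1 = 1 + 1 + 0 + 1 + 0 + 1 + 0 + 1 = 5 ≡ 1 (mod 2).
  s_2 = 0 + 1 + 1 + 1 + 0 + 1 + 0 + 1 = 5 ≡ 1 (mod 2).
  s_3 = 0 + 1 + 1 + 1 + 0 + 1 + 0 + 1 = 5 ≡ 1 (mod 2).
  s_4 = 1 + 1 + 1 + 1 + 1 + 1 + 1 + 1 = 8 ≡ 0 (mod 2).
s = (1, 1, 1, 0)^T — this equals column 14 of H (binary 1110), so error is at position 14.
Correct: flip bit 14 of r = 101011111010101 to get c = 101011111010111.


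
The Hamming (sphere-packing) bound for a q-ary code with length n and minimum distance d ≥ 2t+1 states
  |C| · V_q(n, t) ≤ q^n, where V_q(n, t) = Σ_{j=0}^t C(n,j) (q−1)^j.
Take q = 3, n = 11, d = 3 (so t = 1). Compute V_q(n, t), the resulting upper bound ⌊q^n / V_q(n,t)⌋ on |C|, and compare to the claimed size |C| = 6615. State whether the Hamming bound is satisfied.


V_q(n, t) = 23, q^n = 177147, Hamming bound = 7702, |C| = 6615 ≤ bound (satisfied).

Step 1: Compute V_q(n, t) = Σ_{j=0}^1 C(n, j) (q−1)^j.
  j = 0: C(11,0)·(2)^0 = 1·1 = 1.
  j = 1: C(11,1)·(2)^1 = 11·2 = 22.
  V_q(n, t) = 1 + 22 = 23.
Step 2: q^n = 3^11 = 177147.
Step 3: Hamming bound ⌊q^n / V_q(n,t)⌋ = ⌊177147/23⌋ = 7702.
Step 4: Compare |C| = 6615 to 7702: satisfied.
The claimed |C| lies below the Hamming bound.


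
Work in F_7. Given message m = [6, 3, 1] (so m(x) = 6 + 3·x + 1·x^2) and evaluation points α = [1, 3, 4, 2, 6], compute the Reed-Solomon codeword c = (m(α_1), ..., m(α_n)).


c = [3, 3, 6, 2, 4]

Message polynomial: m(x) = 6 + 3·x + 1·x^2 (mod 7).
For each evaluation point α_i, compute m(α_i) mod 7:
  α_1 = 1: Horner steps 1 → 4 → 3, so m(1) = 3.
  α_2 = 3: Horner steps 1 → 6 → 3, so m(3) = 3.
  α_3 = 4: Horner steps 1 → 0 → 6, so m(4) = 6.
  α_4 = 2: Horner steps 1 → 5 → 2, so m(2) = 2.
  α_5 = 6: Horner steps 1 → 2 → 4, so m(6) = 4.
Codeword c = [3, 3, 6, 2, 4] ∈ F_7^5.


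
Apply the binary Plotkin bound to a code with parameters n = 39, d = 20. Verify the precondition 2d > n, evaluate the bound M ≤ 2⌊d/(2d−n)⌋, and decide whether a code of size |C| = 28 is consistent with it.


Plotkin bound M ≤ 40; given |C| = 28 ≤ bound (satisfied).

Check applicability: 2d = 40, n = 39.
2d − n = 1 > 0, so Plotkin applies.
Compute d/(2d−n) = 20/1 ≈ 20.0000.
⌊d/(2d−n)⌋ = 20.
Plotkin bound: M ≤ 2·20 = 40.
Given |C| = 28, check: satisfied.
This |C| is below the Plotkin bound.


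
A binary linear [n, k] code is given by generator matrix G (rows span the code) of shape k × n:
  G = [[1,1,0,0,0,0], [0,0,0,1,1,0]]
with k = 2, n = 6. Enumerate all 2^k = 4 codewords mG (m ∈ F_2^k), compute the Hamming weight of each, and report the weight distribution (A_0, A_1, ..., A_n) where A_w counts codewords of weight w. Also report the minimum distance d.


Weight distribution: A_0 = 1, A_2 = 2, A_4 = 1. Minimum distance d = 2.

Enumerate all 2^2 = 4 messages m ∈ F_2^2.
For each, compute codeword c = mG in F_2^6, then tally its weight.
  m = 00 → c = 000000, weight = 0.
  m = 10 → c = 110000, weight = 2.
  m = 01 → c = 000110, weight = 2.
  m = 11 → c = 110110, weight = 4.
Tally weights:
  weight 0: 1 codewords.
  weight 2: 2 codewords.
  weight 4: 1 codewords.
Minimum distance d = smallest w > 0 with A_w > 0 = 2.
Sanity: Σ A_w = 4 = 2^2 = 4 ✓.


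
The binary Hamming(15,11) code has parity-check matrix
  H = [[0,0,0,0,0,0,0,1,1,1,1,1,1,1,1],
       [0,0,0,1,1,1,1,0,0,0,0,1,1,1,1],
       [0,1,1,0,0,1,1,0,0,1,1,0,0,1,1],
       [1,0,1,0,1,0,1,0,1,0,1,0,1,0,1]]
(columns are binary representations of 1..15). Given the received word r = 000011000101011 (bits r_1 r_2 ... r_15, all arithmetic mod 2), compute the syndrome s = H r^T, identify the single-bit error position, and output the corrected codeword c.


s = (0, 1, 0, 0)^T, error position = 4, corrected codeword c = 000111000101011

Compute s = H r^T mod 2 one row at a time:
  s_1 = 0 + 0 + 1 + 0 + 1 + 0 + 1 + 1 = 4 ≡ 0 (mod 2).
  s_2 = 0 + 1 + 1 + 0 + 1 + 0 + 1 + 1 = 5 ≡ 1 (mod 2).
  s_3 = 0 + 0 + 1 + 0 + 1 + 0 + 1 + 1 = 4 ≡ 0 (mod 2).
  s_4 = 0 + 0 + 1 + 0 + 0 + 0 + 0 + 1 = 2 ≡ 0 (mod 2).
s = (0, 1, 0, 0)^T — this equals column 4 of H (binary 0100), so error is at position 4.
Correct: flip bit 4 of r = 000011000101011 to get c = 000111000101011.


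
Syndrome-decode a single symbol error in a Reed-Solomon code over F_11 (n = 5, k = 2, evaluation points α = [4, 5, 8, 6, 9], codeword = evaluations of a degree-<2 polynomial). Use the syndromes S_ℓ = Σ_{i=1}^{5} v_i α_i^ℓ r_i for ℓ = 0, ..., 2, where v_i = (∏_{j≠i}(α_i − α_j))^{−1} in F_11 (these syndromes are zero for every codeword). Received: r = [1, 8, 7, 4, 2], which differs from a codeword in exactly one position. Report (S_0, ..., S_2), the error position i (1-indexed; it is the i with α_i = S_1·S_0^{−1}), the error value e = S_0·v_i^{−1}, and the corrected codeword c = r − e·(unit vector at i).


S = (2, 7, 8), error at position 5, error magnitude e = 10, c = [1, 8, 7, 4, 3].

Step 1: column multipliers v_i = (∏_{j≠i}(α_i − α_j))^{−1} mod 11.
  i = 1 (α = 4): (4−5)(4−8)(4−6)(4−9) = (−1)·(−4)·(−2)·(−5) = 40 ≡ 7, so v_1 = 7^{−1} = 8 (mod 11).
  i = 2 (α = 5): (5−4)(5−8)(5−6)(5−9) = 1·(−3)·(−1)·(−4) = −12 ≡ 10, so v_2 = 10^{−1} = 10 (mod 11).
  i = 3 (α = 8): (8−4)(8−5)(8−6)(8−9) = 4·3·2·(−1) = −24 ≡ 9, so v_3 = 9^{−1} = 5 (mod 11).
  i = 4 (α = 6): (6−4)(6−5)(6−8)(6−9) = 2·1·(−2)·(−3) = 12 ≡ 1, so v_4 = 1^{−1} = 1 (mod 11).
  i = 5 (α = 9): (9−4)(9−5)(9−8)(9−6) = 5·4·1·3 = 60 ≡ 5, so v_5 = 5^{−1} = 9 (mod 11).
  v = [8, 10, 5, 1, 9].
Step 2: syndromes of r = [1, 8, 7, 4, 2] (all sums mod 11).
  S_0 = Σ v_i r_i = 8·1 + 10·8 + 5·7 + 1·4 + 9·2 = 145 ≡ 2.
  S_1 = Σ v_i α_i r_i = 8·4·1 + 10·5·8 + 5·8·7 + 1·6·4 + 9·9·2 = 898 ≡ 7.
  α_i^2 mod 11 = [5, 3, 9, 3, 4].
  S_2 = Σ v_i α_i^2 r_i = 8·5·1 + 10·3·8 + 5·9·7 + 1·3·4 + 9·4·2 = 679 ≡ 8.
  S = (2, 7, 8) ≠ 0, so r is not a codeword (an error is present).
Step 3: locate the error. For a single error e at position i, S_ℓ = v_i·e·α_i^ℓ, so α_err = S_1/S_0.
  S_0^{−1} = 2^{−1} = 6 (mod 11), so α_err = 7·6 = 42 ≡ 9 = α_5. Error position i = 5.
  Consistency check: S_2/S_1 = 8·8 = 64 ≡ 9 = α_err ✓ (single-error assumption holds).
Step 4: error magnitude e = S_0/v_5 = S_0·∏_{j≠5}(α_5 − α_j) = 2·5 = 10 ≡ 10 (mod 11).
Step 5: correct position 5: c_5 = r_5 − e = 2 − 10 ≡ 3 (mod 11). Hence c = [1, 8, 7, 4, 3].
  Check: interpolating c through the α_i gives m(x) = 6 + 7·x (degree < 2) with m(α_i) = c_i for every i, so c is indeed a codeword.


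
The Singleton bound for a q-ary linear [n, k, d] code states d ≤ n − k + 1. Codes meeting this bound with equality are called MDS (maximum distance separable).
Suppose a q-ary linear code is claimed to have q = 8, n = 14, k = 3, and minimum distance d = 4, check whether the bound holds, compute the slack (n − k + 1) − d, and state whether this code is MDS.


Singleton RHS = n − k + 1 = 12, slack = 8, bound satisfied, not MDS.

Singleton bound: d ≤ n − k + 1.
Here n = 14, k = 3, so n − k + 1 = 12.
Given d = 4, check d ≤ 12: YES.
Slack = (n − k + 1) − d = 8.
The code is NOT MDS (slack = 8 > 0).
Description: the claimed parameters are [14, 3, 4]_8; such a code would be non-MDS.


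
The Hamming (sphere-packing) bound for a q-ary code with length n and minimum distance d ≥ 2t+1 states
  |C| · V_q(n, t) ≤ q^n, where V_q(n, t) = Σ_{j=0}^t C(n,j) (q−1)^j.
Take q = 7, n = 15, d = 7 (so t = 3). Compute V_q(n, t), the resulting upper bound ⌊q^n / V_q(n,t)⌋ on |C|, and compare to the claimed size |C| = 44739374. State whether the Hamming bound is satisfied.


V_q(n, t) = 102151, q^n = 4747561509943, Hamming bound = 46475918, |C| = 44739374 ≤ bound (satisfied).

Step 1: Compute V_q(n, t) = Σ_{j=0}^3 C(n, j) (q−1)^j.
  j = 0: C(15,0)·(6)^0 = 1·1 = 1.
  j = 1: C(15,1)·(6)^1 = 15·6 = 90.
  j = 2: C(15,2)·(6)^2 = 105·36 = 3780.
  j = 3: C(15,3)·(6)^3 = 455·216 = 98280.
  V_q(n, t) = 1 + 90 + 3780 + 98280 = 102151.
Step 2: q^n = 7^15 = 4747561509943.
Step 3: Hamming bound ⌊q^n / V_q(n,t)⌋ = ⌊4747561509943/102151⌋ = 46475918.
Step 4: Compare |C| = 44739374 to 46475918: satisfied.
The claimed |C| lies below the Hamming bound.


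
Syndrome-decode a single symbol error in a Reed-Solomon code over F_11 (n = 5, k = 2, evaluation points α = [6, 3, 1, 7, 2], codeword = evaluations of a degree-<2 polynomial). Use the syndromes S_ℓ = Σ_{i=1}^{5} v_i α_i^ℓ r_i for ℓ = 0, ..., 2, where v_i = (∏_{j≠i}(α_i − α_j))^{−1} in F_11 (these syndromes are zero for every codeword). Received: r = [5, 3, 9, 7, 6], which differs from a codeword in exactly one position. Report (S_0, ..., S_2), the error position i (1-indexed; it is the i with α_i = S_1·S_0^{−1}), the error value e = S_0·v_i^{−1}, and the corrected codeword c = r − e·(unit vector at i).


S = (6, 9, 8), error at position 4, error magnitude e = 5, c = [5, 3, 9, 2, 6].

Step 1: column multipliers v_i = (∏_{j≠i}(α_i − α_j))^{−1} mod 11.
  i = 1 (α = 6): (6−3)(6−1)(6−7)(6−2) = 3·5·(−1)·4 = −60 ≡ 6, so v_1 = 6^{−1} = 2 (mod 11).
  i = 2 (α = 3): (3−6)(3−1)(3−7)(3−2) = (−3)·2·(−4)·1 = 24 ≡ 2, so v_2 = 2^{−1} = 6 (mod 11).
  i = 3 (α = 1): (1−6)(1−3)(1−7)(1−2) = (−5)·(−2)·(−6)·(−1) = 60 ≡ 5, so v_3 = 5^{−1} = 9 (mod 11).
  i = 4 (α = 7): (7−6)(7−3)(7−1)(7−2) = 1·4·6·5 = 120 ≡ 10, so v_4 = 10^{−1} = 10 (mod 11).
  i = 5 (α = 2): (2−6)(2−3)(2−1)(2−7) = (−4)·(−1)·1·(−5) = −20 ≡ 2, so v_5 = 2^{−1} = 6 (mod 11).
  v = [2, 6, 9, 10, 6].
Step 2: syndromes of r = [5, 3, 9, 7, 6] (all sums mod 11).
  S_0 = Σ v_i r_i = 2·5 + 6·3 + 9·9 + 10·7 + 6·6 = 215 ≡ 6.
  S_1 = Σ v_i α_i r_i = 2·6·5 + 6·3·3 + 9·1·9 + 10·7·7 + 6·2·6 = 757 ≡ 9.
  α_i^2 mod 11 = [3, 9, 1, 5, 4].
  S_2 = Σ v_i α_i^2 r_i = 2·3·5 + 6·9·3 + 9·1·9 + 10·5·7 + 6·4·6 = 767 ≡ 8.
  S = (6, 9, 8) ≠ 0, so r is not a codeword (an error is present).
Step 3: locate the error. For a single error e at position i, S_ℓ = v_i·e·α_i^ℓ, so α_err = S_1/S_0.
  S_0^{−1} = 6^{−1} = 2 (mod 11), so α_err = 9·2 = 18 ≡ 7 = α_4. Error position i = 4.
  Consistency check: S_2/S_1 = 8·5 = 40 ≡ 7 = α_err ✓ (single-error assumption holds).
Step 4: error magnitude e = S_0/v_4 = S_0·∏_{j≠4}(α_4 − α_j) = 6·10 = 60 ≡ 5 (mod 11).
Step 5: correct position 4: c_4 = r_4 − e = 7 − 5 ≡ 2 (mod 11). Hence c = [5, 3, 9, 2, 6].
  Check: interpolating c through the α_i gives m(x) = 1 + 8·x (degree < 2) with m(α_i) = c_i for every i, so c is indeed a codeword.


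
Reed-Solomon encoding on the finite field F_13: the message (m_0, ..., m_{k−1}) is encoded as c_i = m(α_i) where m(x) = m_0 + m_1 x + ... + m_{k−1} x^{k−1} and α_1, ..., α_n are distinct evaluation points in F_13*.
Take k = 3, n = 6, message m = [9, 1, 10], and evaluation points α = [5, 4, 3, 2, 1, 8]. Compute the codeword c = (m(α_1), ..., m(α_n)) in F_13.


c = [4, 4, 11, 12, 7, 7]

Message polynomial: m(x) = 9 + 1·x + 10·x^2 (mod 13).
For each evaluation point α_i, compute m(α_i) mod 13:
  α_1 = 5: Horner steps 10 → 12 → 4, so m(5) = 4.
  α_2 = 4: Horner steps 10 → 2 → 4, so m(4) = 4.
  α_3 = 3: Horner steps 10 → 5 → 11, so m(3) = 11.
  α_4 = 2: Horner steps 10 → 8 → 12, so m(2) = 12.
  α_5 = 1: Horner steps 10 → 11 → 7, so m(1) = 7.
  α_6 = 8: Horner steps 10 → 3 → 7, so m(8) = 7.
Codeword c = [4, 4, 11, 12, 7, 7] ∈ F_13^6.


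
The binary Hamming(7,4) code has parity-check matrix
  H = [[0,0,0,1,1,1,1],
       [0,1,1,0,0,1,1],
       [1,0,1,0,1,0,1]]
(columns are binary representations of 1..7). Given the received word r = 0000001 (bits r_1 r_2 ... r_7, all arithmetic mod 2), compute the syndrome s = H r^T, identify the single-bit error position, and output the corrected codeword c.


s = (1, 1, 1)^T, error position = 7, corrected codeword c = 0000000

Compute s = H r^T mod 2 one row at a time:
  s_1 = 0 + 0 + 0 + 1 = 1 ≡ 1 (mod 2).
  s_2 = 0 + 0 + 0 + 1 = 1 ≡ 1 (mod 2).
  s_3 = 0 + 0 + 0 + 1 = 1 ≡ 1 (mod 2).
s = (1, 1, 1)^T — this equals column 7 of H (binary 111), so error is at position 7.
Correct: flip bit 7 of r = 0000001 to get c = 0000000.


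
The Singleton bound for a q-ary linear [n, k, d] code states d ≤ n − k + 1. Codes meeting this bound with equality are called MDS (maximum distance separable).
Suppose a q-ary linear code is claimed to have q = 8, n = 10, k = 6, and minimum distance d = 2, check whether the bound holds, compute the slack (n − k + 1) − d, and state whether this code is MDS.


Singleton RHS = n − k + 1 = 5, slack = 3, bound satisfied, not MDS.

Singleton bound: d ≤ n − k + 1.
Here n = 10, k = 6, so n − k + 1 = 5.
Given d = 2, check d ≤ 5: YES.
Slack = (n − k + 1) − d = 3.
The code is NOT MDS (slack = 3 > 0).
Description: the claimed parameters are [10, 6, 2]_8; such a code would be non-MDS.


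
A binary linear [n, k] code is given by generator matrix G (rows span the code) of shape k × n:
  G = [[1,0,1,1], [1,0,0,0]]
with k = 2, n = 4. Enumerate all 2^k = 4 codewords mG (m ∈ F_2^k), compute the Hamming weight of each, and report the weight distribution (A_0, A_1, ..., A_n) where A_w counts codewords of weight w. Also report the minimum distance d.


Weight distribution: A_0 = 1, A_1 = 1, A_2 = 1, A_3 = 1. Minimum distance d = 1.

Enumerate all 2^2 = 4 messages m ∈ F_2^2.
For each, compute codeword c = mG in F_2^4, then tally its weight.
  m = 00 → c = 0000, weight = 0.
  m = 10 → c = 1011, weight = 3.
  m = 01 → c = 1000, weight = 1.
  m = 11 → c = 0011, weight = 2.
Tally weights:
  weight 0: 1 codewords.
  weight 1: 1 codewords.
  weight 2: 1 codewords.
  weight 3: 1 codewords.
Minimum distance d = smallest w > 0 with A_w > 0 = 1.
Sanity: Σ A_w = 4 = 2^2 = 4 ✓.


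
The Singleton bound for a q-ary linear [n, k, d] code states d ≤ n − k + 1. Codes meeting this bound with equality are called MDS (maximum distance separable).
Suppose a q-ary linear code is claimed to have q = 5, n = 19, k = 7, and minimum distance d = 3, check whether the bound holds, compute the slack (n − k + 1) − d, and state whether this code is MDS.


Singleton RHS = n − k + 1 = 13, slack = 10, bound satisfied, not MDS.

Singleton bound: d ≤ n − k + 1.
Here n = 19, k = 7, so n − k + 1 = 13.
Given d = 3, check d ≤ 13: YES.
Slack = (n − k + 1) − d = 10.
The code is NOT MDS (slack = 10 > 0).
Description: the claimed parameters are [19, 7, 3]_5; such a code would be non-MDS.


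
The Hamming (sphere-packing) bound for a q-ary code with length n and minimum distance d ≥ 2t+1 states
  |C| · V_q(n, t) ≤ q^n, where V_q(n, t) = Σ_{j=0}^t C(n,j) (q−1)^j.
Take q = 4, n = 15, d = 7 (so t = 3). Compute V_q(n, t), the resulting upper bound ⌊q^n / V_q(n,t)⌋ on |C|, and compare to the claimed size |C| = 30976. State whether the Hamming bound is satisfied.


V_q(n, t) = 13276, q^n = 1073741824, Hamming bound = 80878, |C| = 30976 ≤ bound (satisfied).

Step 1: Compute V_q(n, t) = Σ_{j=0}^3 C(n, j) (q−1)^j.
  j = 0: C(15,0)·(3)^0 = 1·1 = 1.
  j = 1: C(15,1)·(3)^1 = 15·3 = 45.
  j = 2: C(15,2)·(3)^2 = 105·9 = 945.
  j = 3: C(15,3)·(3)^3 = 455·27 = 12285.
  V_q(n, t) = 1 + 45 + 945 + 12285 = 13276.
Step 2: q^n = 4^15 = 1073741824.
Step 3: Hamming bound ⌊q^n / V_q(n,t)⌋ = ⌊1073741824/13276⌋ = 80878.
Step 4: Compare |C| = 30976 to 80878: satisfied.
The claimed |C| lies below the Hamming bound.


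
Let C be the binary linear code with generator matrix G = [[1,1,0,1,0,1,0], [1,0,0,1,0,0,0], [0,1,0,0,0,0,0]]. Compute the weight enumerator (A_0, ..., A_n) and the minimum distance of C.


Weight distribution: A_0 = 1, A_1 = 2, A_2 = 2, A_3 = 2, A_4 = 1. Minimum distance d = 1.

Enumerate all 2^3 = 8 messages m ∈ F_2^3.
For each, compute codeword c = mG in F_2^7, then tally its weight.
  m = 000 → c = 0000000, weight = 0.
  m = 100 → c = 1101010, weight = 4.
  m = 010 → c = 1001000, weight = 2.
  m = 110 → c = 0100010, weight = 2.
  m = 001 → c = 0100000, weight = 1.
  m = 101 → c = 1001010, weight = 3.
  m = 011 → c = 1101000, weight = 3.
  m = 111 → c = 0000010, weight = 1.
Tally weights:
  weight 0: 1 codewords.
  weight 1: 2 codewords.
  weight 2: 2 codewords.
  weight 3: 2 codewords.
  weight 4: 1 codewords.
Minimum distance d = smallest w > 0 with A_w > 0 = 1.
Sanity: Σ A_w = 8 = 2^3 = 8 ✓.


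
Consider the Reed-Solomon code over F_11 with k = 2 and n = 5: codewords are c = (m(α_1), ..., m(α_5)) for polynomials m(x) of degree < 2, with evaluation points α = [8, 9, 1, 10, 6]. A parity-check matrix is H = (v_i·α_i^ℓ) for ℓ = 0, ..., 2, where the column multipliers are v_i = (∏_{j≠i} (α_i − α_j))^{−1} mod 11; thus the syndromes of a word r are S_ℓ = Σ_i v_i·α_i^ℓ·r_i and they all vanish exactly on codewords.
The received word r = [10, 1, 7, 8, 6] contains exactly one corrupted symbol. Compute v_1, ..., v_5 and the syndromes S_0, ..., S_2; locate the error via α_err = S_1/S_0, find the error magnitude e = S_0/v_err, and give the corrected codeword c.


S = (10, 1, 10), error at position 4, error magnitude e = 5, c = [10, 1, 7, 3, 6].

Step 1: column multipliers v_i = (∏_{j≠i}(α_i − α_j))^{−1} mod 11.
  i = 1 (α = 8): (8−9)(8−1)(8−10)(8−6) = (−1)·7·(−2)·2 = 28 ≡ 6, so v_1 = 6^{−1} = 2 (mod 11).
  i = 2 (α = 9): (9−8)(9−1)(9−10)(9−6) = 1·8·(−1)·3 = −24 ≡ 9, so v_2 = 9^{−1} = 5 (mod 11).
  i = 3 (α = 1): (1−8)(1−9)(1−10)(1−6) = (−7)·(−8)·(−9)·(−5) = 2520 ≡ 1, so v_3 = 1^{−1} = 1 (mod 11).
  i = 4 (α = 10): (10−8)(10−9)(10−1)(10−6) = 2·1·9·4 = 72 ≡ 6, so v_4 = 6^{−1} = 2 (mod 11).
  i = 5 (α = 6): (6−8)(6−9)(6−1)(6−10) = (−2)·(−3)·5·(−4) = −120 ≡ 1, so v_5 = 1^{−1} = 1 (mod 11).
  v = [2, 5, 1, 2, 1].
Step 2: syndromes of r = [10, 1, 7, 8, 6] (all sums mod 11).
  S_0 = Σ v_i r_i = 2·10 + 5·1 + 1·7 + 2·8 + 1·6 = 54 ≡ 10.
  S_1 = Σ v_i α_i r_i = 2·8·10 + 5·9·1 + 1·1·7 + 2·10·8 + 1·6·6 = 408 ≡ 1.
  α_i^2 mod 11 = [9, 4, 1, 1, 3].
  S_2 = Σ v_i α_i^2 r_i = 2·9·10 + 5·4·1 + 1·1·7 + 2·1·8 + 1·3·6 = 241 ≡ 10.
  S = (10, 1, 10) ≠ 0, so r is not a codeword (an error is present).
Step 3: locate the error. For a single error e at position i, S_ℓ = v_i·e·α_i^ℓ, so α_err = S_1/S_0.
  S_0^{−1} = 10^{−1} = 10 (mod 11), so α_err = 1·10 = 10 ≡ 10 = α_4. Error position i = 4.
  Consistency check: S_2/S_1 = 10·1 = 10 ≡ 10 = α_err ✓ (single-error assumption holds).
Step 4: error magnitude e = S_0/v_4 = S_0·∏_{j≠4}(α_4 − α_j) = 10·6 = 60 ≡ 5 (mod 11).
Step 5: correct position 4: c_4 = r_4 − e = 8 − 5 ≡ 3 (mod 11). Hence c = [10, 1, 7, 3, 6].
  Check: interpolating c through the α_i gives m(x) = 5 + 2·x (degree < 2) with m(α_i) = c_i for every i, so c is indeed a codeword.


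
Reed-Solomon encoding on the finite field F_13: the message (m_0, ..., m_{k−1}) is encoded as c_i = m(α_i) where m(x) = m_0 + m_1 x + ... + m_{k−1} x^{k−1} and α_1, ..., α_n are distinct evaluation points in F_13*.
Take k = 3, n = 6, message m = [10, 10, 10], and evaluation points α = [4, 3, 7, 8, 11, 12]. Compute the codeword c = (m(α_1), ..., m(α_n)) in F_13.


c = [2, 0, 11, 2, 4, 10]

Message polynomial: m(x) = 10 + 10·x + 10·x^2 (mod 13).
For each evaluation point α_i, compute m(α_i) mod 13:
  α_1 = 4: Horner steps 10 → 11 → 2, so m(4) = 2.
  α_2 = 3: Horner steps 10 → 1 → 0, so m(3) = 0.
  α_3 = 7: Horner steps 10 → 2 → 11, so m(7) = 11.
  α_4 = 8: Horner steps 10 → 12 → 2, so m(8) = 2.
  α_5 = 11: Horner steps 10 → 3 → 4, so m(11) = 4.
  α_6 = 12: Horner steps 10 → 0 → 10, so m(12) = 10.
Codeword c = [2, 0, 11, 2, 4, 10] ∈ F_13^6.


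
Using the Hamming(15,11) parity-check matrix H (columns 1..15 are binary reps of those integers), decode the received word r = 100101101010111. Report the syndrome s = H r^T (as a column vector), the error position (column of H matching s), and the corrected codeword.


s = (1, 0, 1, 0)^T, error position = 10, corrected codeword c = 100101101110111

Compute s = H r^T mod 2 one row at a time:
  s_1 = 0 + 1 + 0 + 1 + 0 + 1 + 1 + 1 = 5 ≡ 1 (mod 2).
  s_2 = 1 + 0 + 1 + 1 + 0 + 1 + 1 + 1 = 6 ≡ 0 (mod 2).
  s_3 = 0 + 0 + 1 + 1 + 0 + 1 + 1 + 1 = 5 ≡ 1 (mod 2).
  s_4 = 1 + 0 + 0 + 1 + 1 + 1 + 1 + 1 = 6 ≡ 0 (mod 2).
s = (1, 0, 1, 0)^T — this equals column 10 of H (binary 1010), so error is at position 10.
Correct: flip bit 10 of r = 100101101010111 to get c = 100101101110111.


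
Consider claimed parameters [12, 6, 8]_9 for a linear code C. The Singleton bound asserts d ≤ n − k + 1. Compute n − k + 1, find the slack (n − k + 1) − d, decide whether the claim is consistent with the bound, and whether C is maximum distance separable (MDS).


Singleton RHS = n − k + 1 = 7, slack = -1, bound violated (no such code; not MDS).

Singleton bound: d ≤ n − k + 1.
Here n = 12, k = 6, so n − k + 1 = 7.
Given d = 8, check d ≤ 7: NO.
Slack = (n − k + 1) − d = -1.
The slack is negative: d = 8 exceeds n − k + 1 = 7 by 1, so the Singleton bound is violated and no linear [12, 6, 8]_9 code can exist. In particular it is not MDS (MDS requires d = n − k + 1 exactly).
Description: the claimed parameters are [12, 6, 8]_9; such a code would be impossible (violates the Singleton bound).


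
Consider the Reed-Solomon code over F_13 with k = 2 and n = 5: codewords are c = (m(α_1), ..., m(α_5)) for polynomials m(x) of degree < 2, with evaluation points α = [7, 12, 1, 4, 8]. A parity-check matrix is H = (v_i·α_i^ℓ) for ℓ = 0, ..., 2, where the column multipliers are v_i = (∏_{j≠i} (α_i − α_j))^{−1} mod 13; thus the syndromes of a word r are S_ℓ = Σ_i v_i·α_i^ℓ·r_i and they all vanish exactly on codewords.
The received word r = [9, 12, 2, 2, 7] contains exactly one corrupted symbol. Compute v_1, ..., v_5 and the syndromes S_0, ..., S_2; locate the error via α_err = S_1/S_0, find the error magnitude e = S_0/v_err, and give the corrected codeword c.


S = (9, 9, 9), error at position 3, error magnitude e = 7, c = [9, 12, 8, 2, 7].

Step 1: column multipliers v_i = (∏_{j≠i}(α_i − α_j))^{−1} mod 13.
  i = 1 (α = 7): (7−12)(7−1)(7−4)(7−8) = (−5)·6·3·(−1) = 90 ≡ 12, so v_1 = 12^{−1} = 12 (mod 13).
  i = 2 (α = 12): (12−7)(12−1)(12−4)(12−8) = 5·11·8·4 = 1760 ≡ 5, so v_2 = 5^{−1} = 8 (mod 13).
  i = 3 (α = 1): (1−7)(1−12)(1−4)(1−8) = (−6)·(−11)·(−3)·(−7) = 1386 ≡ 8, so v_3 = 8^{−1} = 5 (mod 13).
  i = 4 (α = 4): (4−7)(4−12)(4−1)(4−8) = (−3)·(−8)·3·(−4) = −288 ≡ 11, so v_4 = 11^{−1} = 6 (mod 13).
  i = 5 (α = 8): (8−7)(8−12)(8−1)(8−4) = 1·(−4)·7·4 = −112 ≡ 5, so v_5 = 5^{−1} = 8 (mod 13).
  v = [12, 8, 5, 6, 8].
Step 2: syndromes of r = [9, 12, 2, 2, 7] (all sums mod 13).
  S_0 = Σ v_i r_i = 12·9 + 8·12 + 5·2 + 6·2 + 8·7 = 282 ≡ 9.
  S_1 = Σ v_i α_i r_i = 12·7·9 + 8·12·12 + 5·1·2 + 6·4·2 + 8·8·7 = 2414 ≡ 9.
  α_i^2 mod 13 = [10, 1, 1, 3, 12].
  S_2 = Σ v_i α_i^2 r_i = 12·10·9 + 8·1·12 + 5·1·2 + 6·3·2 + 8·12·7 = 1894 ≡ 9.
  S = (9, 9, 9) ≠ 0, so r is not a codeword (an error is present).
Step 3: locate the error. For a single error e at position i, S_ℓ = v_i·e·α_i^ℓ, so α_err = S_1/S_0.
  S_0^{−1} = 9^{−1} = 3 (mod 13), so α_err = 9·3 = 27 ≡ 1 = α_3. Error position i = 3.
  Consistency check: S_2/S_1 = 9·3 = 27 ≡ 1 = α_err ✓ (single-error assumption holds).
Step 4: error magnitude e = S_0/v_3 = S_0·∏_{j≠3}(α_3 − α_j) = 9·8 = 72 ≡ 7 (mod 13).
Step 5: correct position 3: c_3 = r_3 − e = 2 − 7 ≡ 8 (mod 13). Hence c = [9, 12, 8, 2, 7].
  Check: interpolating c through the α_i gives m(x) = 10 + 11·x (degree < 2) with m(α_i) = c_i for every i, so c is indeed a codeword.


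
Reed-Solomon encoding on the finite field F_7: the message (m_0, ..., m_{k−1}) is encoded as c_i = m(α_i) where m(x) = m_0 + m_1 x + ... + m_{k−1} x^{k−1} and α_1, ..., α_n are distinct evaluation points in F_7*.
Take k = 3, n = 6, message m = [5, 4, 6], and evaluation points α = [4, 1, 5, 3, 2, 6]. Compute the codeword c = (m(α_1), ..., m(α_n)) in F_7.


c = [5, 1, 0, 1, 2, 0]

Message polynomial: m(x) = 5 + 4·x + 6·x^2 (mod 7).
For each evaluation point α_i, compute m(α_i) mod 7:
  α_1 = 4: Horner steps 6 → 0 → 5, so m(4) = 5.
  α_2 = 1: Horner steps 6 → 3 → 1, so m(1) = 1.
  α_3 = 5: Horner steps 6 → 6 → 0, so m(5) = 0.
  α_4 = 3: Horner steps 6 → 1 → 1, so m(3) = 1.
  α_5 = 2: Horner steps 6 → 2 → 2, so m(2) = 2.
  α_6 = 6: Horner steps 6 → 5 → 0, so m(6) = 0.
Codeword c = [5, 1, 0, 1, 2, 0] ∈ F_7^6.


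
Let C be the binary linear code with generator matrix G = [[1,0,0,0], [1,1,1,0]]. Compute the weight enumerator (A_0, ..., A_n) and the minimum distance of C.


Weight distribution: A_0 = 1, A_1 = 1, A_2 = 1, A_3 = 1. Minimum distance d = 1.

Enumerate all 2^2 = 4 messages m ∈ F_2^2.
For each, compute codeword c = mG in F_2^4, then tally its weight.
  m = 00 → c = 0000, weight = 0.
  m = 10 → c = 1000, weight = 1.
  m = 01 → c = 1110, weight = 3.
  m = 11 → c = 0110, weight = 2.
Tally weights:
  weight 0: 1 codewords.
  weight 1: 1 codewords.
  weight 2: 1 codewords.
  weight 3: 1 codewords.
Minimum distance d = smallest w > 0 with A_w > 0 = 1.
Sanity: Σ A_w = 4 = 2^2 = 4 ✓.


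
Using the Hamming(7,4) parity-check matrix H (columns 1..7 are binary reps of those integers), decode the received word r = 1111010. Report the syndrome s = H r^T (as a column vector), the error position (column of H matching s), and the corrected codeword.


s = (0, 1, 0)^T, error position = 2, corrected codeword c = 1011010

Compute s = H r^T mod 2 one row at a time:
  s_1 = 1 + 0 + 1 + 0 = 2 ≡ 0 (mod 2).
  s_2 = 1 + 1 + 1 + 0 = 3 ≡ 1 (mod 2).
  s_3 = 1 + 1 + 0 + 0 = 2 ≡ 0 (mod 2).
s = (0, 1, 0)^T — this equals column 2 of H (binary 010), so error is at position 2.
Correct: flip bit 2 of r = 1111010 to get c = 1011010.


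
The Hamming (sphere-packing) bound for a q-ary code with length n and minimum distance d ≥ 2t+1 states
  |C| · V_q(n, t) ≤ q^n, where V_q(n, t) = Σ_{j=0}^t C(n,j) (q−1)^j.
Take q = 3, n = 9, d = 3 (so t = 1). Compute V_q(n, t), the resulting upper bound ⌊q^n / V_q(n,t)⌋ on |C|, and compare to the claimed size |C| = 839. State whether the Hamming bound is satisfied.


V_q(n, t) = 19, q^n = 19683, Hamming bound = 1035, |C| = 839 ≤ bound (satisfied).

Step 1: Compute V_q(n, t) = Σ_{j=0}^1 C(n, j) (q−1)^j.
  j = 0: C(9,0)·(2)^0 = 1·1 = 1.
  j = 1: C(9,1)·(2)^1 = 9·2 = 18.
  V_q(n, t) = 1 + 18 = 19.
Step 2: q^n = 3^9 = 19683.
Step 3: Hamming bound ⌊q^n / V_q(n,t)⌋ = ⌊19683/19⌋ = 1035.
Step 4: Compare |C| = 839 to 1035: satisfied.
The claimed |C| lies below the Hamming bound.


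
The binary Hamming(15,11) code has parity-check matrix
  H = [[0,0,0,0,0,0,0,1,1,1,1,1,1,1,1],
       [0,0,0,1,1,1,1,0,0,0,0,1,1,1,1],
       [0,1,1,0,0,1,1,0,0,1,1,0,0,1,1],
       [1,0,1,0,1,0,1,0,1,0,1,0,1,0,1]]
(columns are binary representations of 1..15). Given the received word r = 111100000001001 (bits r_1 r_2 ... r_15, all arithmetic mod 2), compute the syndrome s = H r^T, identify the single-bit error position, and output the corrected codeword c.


s = (0, 1, 1, 1)^T, error position = 7, corrected codeword c = 111100100001001

Compute s = H r^T mod 2 one row at a time:
  s_1 = 0 + 0 + 0 + 0 + 1 + 0 + 0 + 1 = 2 ≡ 0 (mod 2).
  s_2 = 1 + 0 + 0 + 0 + 1 + 0 + 0 + 1 = 3 ≡ 1 (mod 2).
  s_3 = 1 + 1 + 0 + 0 + 0 + 0 + 0 + 1 = 3 ≡ 1 (mod 2).
  s_4 = 1 + 1 + 0 + 0 + 0 + 0 + 0 + 1 = 3 ≡ 1 (mod 2).
s = (0, 1, 1, 1)^T — this equals column 7 of H (binary 0111), so error is at position 7.
Correct: flip bit 7 of r = 111100000001001 to get c = 111100100001001.


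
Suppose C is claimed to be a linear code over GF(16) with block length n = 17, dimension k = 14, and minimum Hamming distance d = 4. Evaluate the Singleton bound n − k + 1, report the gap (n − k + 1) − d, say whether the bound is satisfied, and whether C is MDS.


Singleton RHS = n − k + 1 = 4, slack = 0, bound satisfied, MDS.

Singleton bound: d ≤ n − k + 1.
Here n = 17, k = 14, so n − k + 1 = 4.
Given d = 4, check d ≤ 4: YES.
Slack = (n − k + 1) − d = 0.
The code is MDS (slack = 0).
Description: the claimed parameters are [17, 14, 4]_16; such a code would be MDS (meets Singleton bound).


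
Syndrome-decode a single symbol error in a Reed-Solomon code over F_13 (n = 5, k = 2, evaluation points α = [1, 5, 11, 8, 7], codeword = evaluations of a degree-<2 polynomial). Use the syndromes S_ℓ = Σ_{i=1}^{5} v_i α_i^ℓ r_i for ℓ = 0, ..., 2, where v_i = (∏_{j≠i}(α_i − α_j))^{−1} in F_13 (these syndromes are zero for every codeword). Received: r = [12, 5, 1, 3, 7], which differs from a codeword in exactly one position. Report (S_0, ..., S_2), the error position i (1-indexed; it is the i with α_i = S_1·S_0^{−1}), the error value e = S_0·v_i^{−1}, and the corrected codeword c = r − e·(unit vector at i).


S = (10, 5, 9), error at position 5, error magnitude e = 12, c = [12, 5, 1, 3, 8].

Step 1: column multipliers v_i = (∏_{j≠i}(α_i − α_j))^{−1} mod 13.
  i = 1 (α = 1): (1−5)(1−11)(1−8)(1−7) = (−4)·(−10)·(−7)·(−6) = 1680 ≡ 3, so v_1 = 3^{−1} = 9 (mod 13).
  i = 2 (α = 5): (5−1)(5−11)(5−8)(5−7) = 4·(−6)·(−3)·(−2) = −144 ≡ 12, so v_2 = 12^{−1} = 12 (mod 13).
  i = 3 (α = 11): (11−1)(11−5)(11−8)(11−7) = 10·6·3·4 = 720 ≡ 5, so v_3 = 5^{−1} = 8 (mod 13).
  i = 4 (α = 8): (8−1)(8−5)(8−11)(8−7) = 7·3·(−3)·1 = −63 ≡ 2, so v_4 = 2^{−1} = 7 (mod 13).
  i = 5 (α = 7): (7−1)(7−5)(7−11)(7−8) = 6·2·(−4)·(−1) = 48 ≡ 9, so v_5 = 9^{−1} = 3 (mod 13).
  v = [9, 12, 8, 7, 3].
Step 2: syndromes of r = [12, 5, 1, 3, 7] (all sums mod 13).
  S_0 = Σ v_i r_i = 9·12 + 12·5 + 8·1 + 7·3 + 3·7 = 218 ≡ 10.
  S_1 = Σ v_i α_i r_i = 9·1·12 + 12·5·5 + 8·11·1 + 7·8·3 + 3·7·7 = 811 ≡ 5.
  α_i^2 mod 13 = [1, 12, 4, 12, 10].
  S_2 = Σ v_i α_i^2 r_i = 9·1·12 + 12·12·5 + 8·4·1 + 7·12·3 + 3·10·7 = 1322 ≡ 9.
  S = (10, 5, 9) ≠ 0, so r is not a codeword (an error is present).
Step 3: locate the error. For a single error e at position i, S_ℓ = v_i·e·α_i^ℓ, so α_err = S_1/S_0.
  S_0^{−1} = 10^{−1} = 4 (mod 13), so α_err = 5·4 = 20 ≡ 7 = α_5. Error position i = 5.
  Consistency check: S_2/S_1 = 9·8 = 72 ≡ 7 = α_err ✓ (single-error assumption holds).
Step 4: error magnitude e = S_0/v_5 = S_0·∏_{j≠5}(α_5 − α_j) = 10·9 = 90 ≡ 12 (mod 13).
Step 5: correct position 5: c_5 = r_5 − e = 7 − 12 ≡ 8 (mod 13). Hence c = [12, 5, 1, 3, 8].
  Check: interpolating c through the α_i gives m(x) = 4 + 8·x (degree < 2) with m(α_i) = c_i for every i, so c is indeed a codeword.


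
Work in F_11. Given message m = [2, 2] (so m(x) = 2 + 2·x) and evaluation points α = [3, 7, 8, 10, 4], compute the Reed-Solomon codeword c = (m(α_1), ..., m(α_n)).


c = [8, 5, 7, 0, 10]

Message polynomial: m(x) = 2 + 2·x (mod 11).
For each evaluation point α_i, compute m(α_i) mod 11:
  α_1 = 3: Horner steps 2 → 8, so m(3) = 8.
  α_2 = 7: Horner steps 2 → 5, so m(7) = 5.
  α_3 = 8: Horner steps 2 → 7, so m(8) = 7.
  α_4 = 10: Horner steps 2 → 0, so m(10) = 0.
  α_5 = 4: Horner steps 2 → 10, so m(4) = 10.
Codeword c = [8, 5, 7, 0, 10] ∈ F_11^5.


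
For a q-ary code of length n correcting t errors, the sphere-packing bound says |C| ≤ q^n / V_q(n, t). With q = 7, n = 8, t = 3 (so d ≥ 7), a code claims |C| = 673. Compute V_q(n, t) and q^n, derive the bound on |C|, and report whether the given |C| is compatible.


V_q(n, t) = 13153, q^n = 5764801, Hamming bound = 438, |C| = 673 > bound (violated).

Step 1: Compute V_q(n, t) = Σ_{j=0}^3 C(n, j) (q−1)^j.
  j = 0: C(8,0)·(6)^0 = 1·1 = 1.
  j = 1: C(8,1)·(6)^1 = 8·6 = 48.
  j = 2: C(8,2)·(6)^2 = 28·36 = 1008.
  j = 3: C(8,3)·(6)^3 = 56·216 = 12096.
  V_q(n, t) = 1 + 48 + 1008 + 12096 = 13153.
Step 2: q^n = 7^8 = 5764801.
Step 3: Hamming bound ⌊q^n / V_q(n,t)⌋ = ⌊5764801/13153⌋ = 438.
Step 4: Compare |C| = 673 to 438: violated.
The claimed |C| lies above the Hamming bound, so no 7-ary code of length 8 with d ≥ 7 can have 673 codewords.


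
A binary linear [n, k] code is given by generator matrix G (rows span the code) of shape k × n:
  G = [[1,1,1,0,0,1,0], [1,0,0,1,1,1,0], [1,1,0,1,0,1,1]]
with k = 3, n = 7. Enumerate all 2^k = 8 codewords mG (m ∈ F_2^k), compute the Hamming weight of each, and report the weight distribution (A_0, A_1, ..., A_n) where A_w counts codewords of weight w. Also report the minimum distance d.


Weight distribution: A_0 = 1, A_3 = 2, A_4 = 3, A_5 = 2. Minimum distance d = 3.

Enumerate all 2^3 = 8 messages m ∈ F_2^3.
For each, compute codeword c = mG in F_2^7, then tally its weight.
  m = 000 → c = 0000000, weight = 0.
  m = 100 → c = 1110010, weight = 4.
  m = 010 → c = 1001110, weight = 4.
  m = 110 → c = 0111100, weight = 4.
  m = 001 → c = 1101011, weight = 5.
  m = 101 → c = 0011001, weight = 3.
  m = 011 → c = 0100101, weight = 3.
  m = 111 → c = 1010111, weight = 5.
Tally weights:
  weight 0: 1 codewords.
  weight 3: 2 codewords.
  weight 4: 3 codewords.
  weight 5: 2 codewords.
Minimum distance d = smallest w > 0 with A_w > 0 = 3.
Sanity: Σ A_w = 8 = 2^3 = 8 ✓.


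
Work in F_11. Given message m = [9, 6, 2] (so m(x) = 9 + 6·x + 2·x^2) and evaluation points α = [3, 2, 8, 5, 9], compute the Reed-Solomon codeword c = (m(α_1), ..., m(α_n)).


c = [1, 7, 9, 1, 5]

Message polynomial: m(x) = 9 + 6·x + 2·x^2 (mod 11).
For each evaluation point α_i, compute m(α_i) mod 11:
  α_1 = 3: Horner steps 2 → 1 → 1, so m(3) = 1.
  α_2 = 2: Horner steps 2 → 10 → 7, so m(2) = 7.
  α_3 = 8: Horner steps 2 → 0 → 9, so m(8) = 9.
  α_4 = 5: Horner steps 2 → 5 → 1, so m(5) = 1.
  α_5 = 9: Horner steps 2 → 2 → 5, so m(9) = 5.
Codeword c = [1, 7, 9, 1, 5] ∈ F_11^5.


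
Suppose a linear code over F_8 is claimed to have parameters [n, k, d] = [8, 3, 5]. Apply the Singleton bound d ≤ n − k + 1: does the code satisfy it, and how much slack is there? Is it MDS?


Singleton RHS = n − k + 1 = 6, slack = 1, bound satisfied, not MDS.

Singleton bound: d ≤ n − k + 1.
Here n = 8, k = 3, so n − k + 1 = 6.
Given d = 5, check d ≤ 6: YES.
Slack = (n − k + 1) − d = 1.
The code is NOT MDS (slack = 1 > 0).
Description: the claimed parameters are [8, 3, 5]_8; such a code would be non-MDS.
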